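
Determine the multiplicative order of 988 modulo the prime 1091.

The order of 988 must divide p − 1 = 1090 = 2 · 5 · 109.
Divisors: 1, 2, 5, 10, 109, 218, 545, 1090.
Check each in increasing order: 988^1 ≡ 988;  988^2 ≡ 790;  988^5 ≡ 511;  988^10 ≡ 372;  988^109 ≡ 290;  988^218 ≡ 93;  988^545 ≡ 1.
Smallest exponent giving 1 is 545.

545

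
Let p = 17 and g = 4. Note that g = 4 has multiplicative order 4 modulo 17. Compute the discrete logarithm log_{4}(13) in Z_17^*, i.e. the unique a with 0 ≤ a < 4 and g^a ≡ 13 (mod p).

3

Successive powers of 4 modulo 17:
  4^0=1  4^1=4  4^2=16  4^3=13
So 4^3 ≡ 13 (mod 17), giving a = 3.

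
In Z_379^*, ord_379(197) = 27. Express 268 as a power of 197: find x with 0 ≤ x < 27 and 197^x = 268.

5

Successive powers of 197 modulo 379:
  197^0=1  197^1=197  197^2=151  197^3=185  197^4=61  197^5=268
So 197^5 ≡ 268 (mod 379), giving x = 5.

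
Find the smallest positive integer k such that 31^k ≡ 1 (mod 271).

The order of 31 must divide p − 1 = 270 = 2 · 3^3 · 5.
Divisors: 1, 2, 3, 5, 6, 9, 10, 15, 18, 27, 30, 45, 54, 90, 135, 270.
Check each in increasing order: 31^1 ≡ 31;  31^2 ≡ 148;  31^3 ≡ 252;  31^5 ≡ 169;  31^6 ≡ 90;  31^9 ≡ 187;  31^10 ≡ 106;  31^15 ≡ 28;  31^18 ≡ 10;  31^27 ≡ 244;  31^30 ≡ 242;  31^45 ≡ 1.
Smallest exponent giving 1 is 45.

45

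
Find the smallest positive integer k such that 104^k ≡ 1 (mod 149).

The order of 104 must divide p − 1 = 148 = 2^2 · 37.
Divisors: 1, 2, 4, 37, 74, 148.
Check each in increasing order: 104^1 ≡ 104;  104^2 ≡ 88;  104^4 ≡ 145;  104^37 ≡ 1.
Smallest exponent giving 1 is 37.

37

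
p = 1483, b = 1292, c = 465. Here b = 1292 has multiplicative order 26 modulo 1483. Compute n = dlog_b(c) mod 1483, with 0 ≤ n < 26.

22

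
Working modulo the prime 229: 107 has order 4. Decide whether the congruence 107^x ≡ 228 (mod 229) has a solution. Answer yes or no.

228 ∈ ⟨107⟩ iff 228^4 ≡ 1 (mod 229), since |⟨107⟩| = 4.
228^4 mod 229 = 1.
Since 1 = 1, 228 lies in the subgroup.

yes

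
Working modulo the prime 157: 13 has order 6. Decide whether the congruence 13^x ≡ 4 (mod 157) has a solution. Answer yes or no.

no

4 ∈ ⟨13⟩ iff 4^6 ≡ 1 (mod 157), since |⟨13⟩| = 6.
4^6 mod 157 = 14.
Since 14 ≠ 1, 4 does not lie in the subgroup.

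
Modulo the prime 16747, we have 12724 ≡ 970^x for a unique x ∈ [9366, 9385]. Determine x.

9377

Compute 970^9366 mod 16747 = 12640, then multiply by 970 repeatedly:
  970^9366=12640  970^9367=1996  970^9368=10215  970^9369=11073  970^9370=5983
  970^9371=9048  970^9372=1132  970^9373=9485  970^9374=6347  970^9375=10441
  970^9376=12582  970^9377=12724
Found 12724 at exponent 9377.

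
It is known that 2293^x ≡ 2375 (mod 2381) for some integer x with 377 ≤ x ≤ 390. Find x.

Compute 2293^377 mod 2381 = 1027, then multiply by 2293 repeatedly:
  2293^377=1027  2293^378=102  2293^379=548  2293^380=1777  2293^381=770
  2293^382=1289  2293^383=856  2293^384=864  2293^385=160  2293^386=206
  2293^387=920  2293^388=2375
Found 2375 at exponent 388.

388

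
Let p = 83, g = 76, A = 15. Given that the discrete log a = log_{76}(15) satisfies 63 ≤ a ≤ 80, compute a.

79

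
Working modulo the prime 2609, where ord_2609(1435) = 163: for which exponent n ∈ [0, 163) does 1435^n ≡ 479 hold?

Successive powers of 1435 modulo 2609:
  1435^0=1  1435^1=1435  1435^2=724  1435^3=558  1435^4=2376  1435^5=2206
  1435^6=893  1435^7=436  1435^8=2109  1435^9=2584  1435^10=651  1435^11=163
  1435^12=1704  1435^13=607  1435^14=2248  1435^15=1156  1435^16=2145  1435^17=2064
  1435^18=625  1435^19=1988  1435^20=1143  1435^21=1753  1435^22=479
So 1435^22 ≡ 479 (mod 2609), giving n = 22.

22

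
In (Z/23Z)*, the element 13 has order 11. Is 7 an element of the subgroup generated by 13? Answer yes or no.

7 ∈ ⟨13⟩ iff 7^11 ≡ 1 (mod 23), since |⟨13⟩| = 11.
7^11 mod 23 = 22.
Since 22 ≠ 1, 7 does not lie in the subgroup.

no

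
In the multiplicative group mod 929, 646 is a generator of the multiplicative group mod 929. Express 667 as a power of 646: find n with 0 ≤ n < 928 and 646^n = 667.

866

Baby-step giant-step with m = ceil(sqrt(928)) = 31.
Baby table (646^j mod 929 for j=0..30):
  0:1  1:646  2:195  3:555  4:865  5:461  6:526  7:711
  8:380  9:224  10:709  11:17  12:763  13:528  14:145  15:770
  16:405  17:581  18:10  19:886  20:92  21:905  22:289  23:894
  24:615  25:607  26:84  27:382  28:587  29:170  30:198
Giant step factor: 646^(-31) ≡ 850 (mod 929).
Scan 667·850^i mod 929 for i = 0, 1, …:
  i=0: 667   i=1: 260   i=2: 827   i=3: 626
  i=4: 712   i=5: 421   i=6: 185   i=7: 249
  i=8: 767   i=9: 721     …   i=26: 186
  i=27: 170
Match at i=27, j=29: n = 27·31 + 29 = 866.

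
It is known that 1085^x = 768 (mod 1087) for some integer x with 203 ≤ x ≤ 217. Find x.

Compute 1085^203 mod 1087 = 192, then multiply by 1085 repeatedly:
  1085^203=192  1085^204=703  1085^205=768
Found 768 at exponent 205.

205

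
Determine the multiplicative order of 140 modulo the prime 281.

35

The order of 140 must divide p − 1 = 280 = 2^3 · 5 · 7.
Divisors: 1, 2, 4, 5, 7, 8, 10, 14, 20, 28, 35, 40, 56, 70, 140, 280.
Check each in increasing order: 140^1 ≡ 140;  140^2 ≡ 211;  140^4 ≡ 123;  140^5 ≡ 79;  140^7 ≡ 90;  140^8 ≡ 236;  140^10 ≡ 59;  140^14 ≡ 232;  140^20 ≡ 109;  140^28 ≡ 153;  140^35 ≡ 1.
Smallest exponent giving 1 is 35.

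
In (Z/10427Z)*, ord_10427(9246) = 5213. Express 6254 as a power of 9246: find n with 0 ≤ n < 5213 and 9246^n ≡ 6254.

1513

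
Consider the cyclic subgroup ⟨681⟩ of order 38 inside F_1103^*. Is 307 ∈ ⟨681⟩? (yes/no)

yes

307 ∈ ⟨681⟩ iff 307^38 ≡ 1 (mod 1103), since |⟨681⟩| = 38.
307^38 mod 1103 = 1.
Since 1 = 1, 307 lies in the subgroup.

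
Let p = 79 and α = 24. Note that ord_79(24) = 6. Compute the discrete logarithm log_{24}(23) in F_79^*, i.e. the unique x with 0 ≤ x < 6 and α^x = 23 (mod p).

2

Successive powers of 24 modulo 79:
  24^0=1  24^1=24  24^2=23
So 24^2 ≡ 23 (mod 79), giving x = 2.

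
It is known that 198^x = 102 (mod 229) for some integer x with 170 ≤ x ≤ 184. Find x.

179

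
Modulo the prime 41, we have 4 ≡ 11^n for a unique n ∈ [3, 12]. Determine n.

4

Compute 11^3 mod 41 = 19, then multiply by 11 repeatedly:
  11^3=19  11^4=4
Found 4 at exponent 4.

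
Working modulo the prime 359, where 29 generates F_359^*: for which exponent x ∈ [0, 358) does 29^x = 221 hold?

237

Baby-step giant-step with m = ceil(sqrt(358)) = 19.
Baby table (29^j mod 359 for j=0..18):
  0:1  1:29  2:123  3:336  4:51  5:43  6:170  7:263
  8:88  9:39  10:54  11:130  12:180  13:194  14:241  15:168
  16:205  17:201  18:85
Giant step factor: 29^(-19) ≡ 172 (mod 359).
Scan 221·172^i mod 359 for i = 0, 1, …:
  i=0: 221   i=1: 317   i=2: 315   i=3: 330
  i=4: 38   i=5: 74   i=6: 163   i=7: 34
  i=8: 104   i=9: 297   i=10: 106   i=11: 282
  i=12: 39
Match at i=12, j=9: x = 12·19 + 9 = 237.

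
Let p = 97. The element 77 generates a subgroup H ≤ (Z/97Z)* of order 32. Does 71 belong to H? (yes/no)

no

71 ∈ ⟨77⟩ iff 71^32 ≡ 1 (mod 97), since |⟨77⟩| = 32.
71^32 mod 97 = 61.
Since 61 ≠ 1, 71 does not lie in the subgroup.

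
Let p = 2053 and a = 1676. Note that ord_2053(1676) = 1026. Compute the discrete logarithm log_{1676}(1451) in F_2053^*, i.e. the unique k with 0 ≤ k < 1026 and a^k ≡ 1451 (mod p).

Baby-step giant-step with m = ceil(sqrt(1026)) = 33.
Baby table (1676^j mod 2053 for j=0..32):
  0:1  1:1676  2:472  3:667  4:1060  5:715  6:1441  7:788
  8:609  9:343  10:28  11:1762  12:898  13:199  14:938  15:1543
  16:1341  17:1534  18:628  19:1392  20:784  21:64  22:508  23:1466
  24:1628  25:91  26:594  27:1892  28:1160  29:2022  30:1422  31:1792
  32:1906
Giant step factor: 1676^(-33) ≡ 171 (mod 2053).
Scan 1451·171^i mod 2053 for i = 0, 1, …:
  i=0: 1451   i=1: 1761   i=2: 1393   i=3: 55
  i=4: 1193   i=5: 756   i=6: 1990   i=7: 1545
  i=8: 1411   i=9: 1080     …   i=22: 809
  i=23: 788
Match at i=23, j=7: k = 23·33 + 7 = 766.

766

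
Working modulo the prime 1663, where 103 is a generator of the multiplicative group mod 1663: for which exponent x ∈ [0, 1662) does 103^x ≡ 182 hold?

417

Baby-step giant-step with m = ceil(sqrt(1662)) = 41.
Baby table (103^j mod 1663 for j=0..40):
  0:1  1:103  2:631  3:136  4:704  5:1003  6:203  7:953
  8:42  9:1000  10:1557  11:723  12:1297  13:551  14:211  15:114
  16:101  17:425  18:537  19:432  20:1258  21:1523  22:547  23:1462
  24:916  25:1220  26:935  27:1514  28:1283  29:772  30:1355  31:1536
  32:223  33:1350  34:1021  35:394  36:670  37:827  38:368  39:1318
  40:1051
Giant step factor: 103^(-41) ≡ 621 (mod 1663).
Scan 182·621^i mod 1663 for i = 0, 1, …:
  i=0: 182   i=1: 1601   i=2: 1410   i=3: 872
  i=4: 1037   i=5: 396   i=6: 1455   i=7: 546
  i=8: 1477   i=9: 904   i=10: 953
Match at i=10, j=7: x = 10·41 + 7 = 417.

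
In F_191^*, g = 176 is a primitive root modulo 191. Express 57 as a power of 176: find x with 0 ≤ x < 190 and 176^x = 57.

7

Baby-step giant-step with m = ceil(sqrt(190)) = 14.
Baby table (176^j mod 191 for j=0..13):
  0:1  1:176  2:34  3:63  4:10  5:41  6:149  7:57
  8:100  9:28  10:153  11:188  12:45  13:89
Giant step factor: 176^(-14) ≡ 96 (mod 191).
Scan 57·96^i mod 191 for i = 0, 1, …:
  i=0: 57
Match at i=0, j=7: x = 0·14 + 7 = 7.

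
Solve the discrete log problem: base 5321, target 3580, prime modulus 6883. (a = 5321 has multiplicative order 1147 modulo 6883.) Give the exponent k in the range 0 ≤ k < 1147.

1117

Baby-step giant-step with m = ceil(sqrt(1147)) = 34.
Baby table (5321^j mod 6883 for j=0..33):
  0:1  1:5321  2:3262  3:5059  4:6409  5:3907  6:2487  7:4201
  8:4420  9:6492  10:5038  11:4796  12:4235  13:6376  14:389  15:4969
  16:2446  17:6296  18:1455  19:5563  20:3823  21:2918  22:5513  23:6210
  24:5010  25:351  26:2378  27:2384  28:6778  29:5701  30:1640  31:5679
  32:1589  33:2745
Giant step factor: 5321^(-34) ≡ 5191 (mod 6883).
Scan 3580·5191^i mod 6883 for i = 0, 1, …:
  i=0: 3580   i=1: 6563   i=2: 4566   i=3: 3937
  i=4: 1340   i=5: 4110   i=6: 4593   i=7: 6434
  i=8: 2578   i=9: 1846     …   i=31: 318
  i=32: 5701
Match at i=32, j=29: k = 32·34 + 29 = 1117.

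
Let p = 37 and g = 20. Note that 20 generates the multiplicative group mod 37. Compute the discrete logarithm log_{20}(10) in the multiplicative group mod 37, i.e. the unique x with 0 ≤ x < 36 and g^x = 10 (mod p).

24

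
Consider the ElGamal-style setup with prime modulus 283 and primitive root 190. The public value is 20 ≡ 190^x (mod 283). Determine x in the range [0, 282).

Baby-step giant-step with m = ceil(sqrt(282)) = 17.
Baby table (190^j mod 283 for j=0..16):
  0:1  1:190  2:159  3:212  4:94  5:31  6:230  7:118
  8:63  9:84  10:112  11:55  12:262  13:255  14:57  15:76
  16:7
Giant step factor: 190^(-17) ≡ 273 (mod 283).
Scan 20·273^i mod 283 for i = 0, 1, …:
  i=0: 20   i=1: 83   i=2: 19   i=3: 93
  i=4: 202   i=5: 244   i=6: 107   i=7: 62
  i=8: 229   i=9: 257   i=10: 260   i=11: 230
Match at i=11, j=6: x = 11·17 + 6 = 193.

193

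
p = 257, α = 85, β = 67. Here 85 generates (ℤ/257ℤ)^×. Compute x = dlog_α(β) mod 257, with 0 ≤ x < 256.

220

Baby-step giant-step with m = ceil(sqrt(256)) = 16.
Baby table (85^j mod 257 for j=0..15):
  0:1  1:85  2:29  3:152  4:70  5:39  6:231  7:103
  8:17  9:160  10:236  11:14  12:162  13:149  14:72  15:209
Giant step factor: 85^(-16) ≡ 249 (mod 257).
Scan 67·249^i mod 257 for i = 0, 1, …:
  i=0: 67   i=1: 235   i=2: 176   i=3: 134
  i=4: 213   i=5: 95   i=6: 11   i=7: 169
  i=8: 190   i=9: 22   i=10: 81   i=11: 123
  i=12: 44   i=13: 162
Match at i=13, j=12: x = 13·16 + 12 = 220.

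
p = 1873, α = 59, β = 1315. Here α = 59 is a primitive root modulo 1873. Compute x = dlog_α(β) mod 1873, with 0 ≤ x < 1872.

267

Baby-step giant-step with m = ceil(sqrt(1872)) = 44.
Baby table (59^j mod 1873 for j=0..43):
  0:1  1:59  2:1608  3:1222  4:924  5:199  6:503  7:1582
  8:1561  9:322  10:268  11:828  12:154  13:1594  14:396  15:888
  16:1821  17:678  18:669  19:138  20:650  21:890  22:66  23:148
  24:1240  25:113  26:1048  27:23  28:1357  29:1397  30:11  31:649
  32:831  33:331  34:799  35:316  36:1787  37:545  38:314  39:1669
  40:1075  41:1616  42:1694  43:677
Giant step factor: 59^(-44) ≡ 1176 (mod 1873).
Scan 1315·1176^i mod 1873 for i = 0, 1, …:
  i=0: 1315   i=1: 1215   i=2: 1614   i=3: 715
  i=4: 1736   i=5: 1839   i=6: 1222
Match at i=6, j=3: x = 6·44 + 3 = 267.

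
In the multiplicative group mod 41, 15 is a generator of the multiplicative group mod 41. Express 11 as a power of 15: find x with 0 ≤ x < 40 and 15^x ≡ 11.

39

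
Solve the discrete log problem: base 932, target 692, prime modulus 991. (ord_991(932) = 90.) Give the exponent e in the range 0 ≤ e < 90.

Successive powers of 932 modulo 991:
  932^0=1  932^1=932  932^2=508  932^3=749  932^4=404  932^5=939
  932^6=95  932^7=341  932^8=692
So 932^8 ≡ 692 (mod 991), giving e = 8.

8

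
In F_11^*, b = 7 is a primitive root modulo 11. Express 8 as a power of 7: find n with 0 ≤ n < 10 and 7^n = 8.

9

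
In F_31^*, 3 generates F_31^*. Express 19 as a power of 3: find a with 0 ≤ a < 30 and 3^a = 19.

Successive powers of 3 modulo 31:
  3^0=1  3^1=3  3^2=9  3^3=27  3^4=19
So 3^4 ≡ 19 (mod 31), giving a = 4.

4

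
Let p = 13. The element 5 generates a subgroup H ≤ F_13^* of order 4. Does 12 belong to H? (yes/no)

yes

⟨5⟩ has order 4; its elements mod 13 are {1, 5, 8, 12}.
12 is in this set.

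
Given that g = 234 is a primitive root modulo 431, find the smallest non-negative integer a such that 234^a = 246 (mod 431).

262

Baby-step giant-step with m = ceil(sqrt(430)) = 21.
Baby table (234^j mod 431 for j=0..20):
  0:1  1:234  2:19  3:136  4:361  5:429  6:394  7:393
  8:159  9:140  10:4  11:74  12:76  13:113  14:151  15:423
  16:283  17:279  18:205  19:129  20:16
Giant step factor: 234^(-21) ≡ 83 (mod 431).
Scan 246·83^i mod 431 for i = 0, 1, …:
  i=0: 246   i=1: 161   i=2: 2   i=3: 166
  i=4: 417   i=5: 131   i=6: 98   i=7: 376
  i=8: 176   i=9: 385   i=10: 61   i=11: 322
  i=12: 4
Match at i=12, j=10: a = 12·21 + 10 = 262.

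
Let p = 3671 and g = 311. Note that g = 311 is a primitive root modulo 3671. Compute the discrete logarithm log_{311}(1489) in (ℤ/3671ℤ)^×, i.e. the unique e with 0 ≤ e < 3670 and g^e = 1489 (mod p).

1921

Baby-step giant-step with m = ceil(sqrt(3670)) = 61.
Baby table (311^j mod 3671 for j=0..60):
  0:1  1:311  2:1275  3:57  4:3043  5:2926  6:3249  7:914
  8:1587  9:1643  10:704  11:2355  12:1876  13:3418  14:2079  15:473
  16:263  17:1031  18:1264  19:307  20:31  21:2299  22:2815  23:1767
  24:2558  25:2602  26:1602  27:2637  28:1474  29:3210  30:3469  31:3256
  32:3091  33:3170  34:2042  35:3650  36:811  37:2593  38:2474  39:2175
  40:961  41:1520  42:2832  43:3383  44:2207  45:3571  46:1939  47:985
  48:1642  49:393  50:1080  51:1819  52:375  53:2824  54:895  55:3020
  56:3115  57:3292  58:3274  59:1347  60:423
Giant step factor: 311^(-61) ≡ 3117 (mod 3671).
Scan 1489·3117^i mod 3671 for i = 0, 1, …:
  i=0: 1489   i=1: 1069   i=2: 2476   i=3: 1250
  i=4: 1319   i=5: 3474   i=6: 2679   i=7: 2589
  i=8: 1055   i=9: 2890     …   i=30: 663
  i=31: 3469
Match at i=31, j=30: e = 31·61 + 30 = 1921.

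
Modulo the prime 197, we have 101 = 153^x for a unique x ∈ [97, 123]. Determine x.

Compute 153^97 mod 197 = 103, then multiply by 153 repeatedly:
  153^97=103  153^98=196  153^99=44  153^100=34  153^101=80
  153^102=26  153^103=38  153^104=101
Found 101 at exponent 104.

104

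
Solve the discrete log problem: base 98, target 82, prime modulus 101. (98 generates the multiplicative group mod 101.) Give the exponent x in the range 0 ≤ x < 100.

Baby-step giant-step with m = ceil(sqrt(100)) = 10.
Baby table (98^j mod 101 for j=0..9):
  0:1  1:98  2:9  3:74  4:81  5:60  6:22  7:35
  8:97  9:12
Giant step factor: 98^(-10) ≡ 14 (mod 101).
Scan 82·14^i mod 101 for i = 0, 1, …:
  i=0: 82   i=1: 37   i=2: 13   i=3: 81
Match at i=3, j=4: x = 3·10 + 4 = 34.

34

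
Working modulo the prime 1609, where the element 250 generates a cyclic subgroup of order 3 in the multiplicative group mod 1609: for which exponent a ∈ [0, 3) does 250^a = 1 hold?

0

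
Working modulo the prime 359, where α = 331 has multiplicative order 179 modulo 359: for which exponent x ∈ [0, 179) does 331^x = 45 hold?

17

Successive powers of 331 modulo 359:
  331^0=1  331^1=331  331^2=66  331^3=306  331^4=48  331^5=92
  331^6=296  331^7=328  331^8=150  331^9=108  331^10=207  331^11=307
  331^12=20  331^13=158  331^14=243  331^15=17  331^16=242  331^17=45
So 331^17 ≡ 45 (mod 359), giving x = 17.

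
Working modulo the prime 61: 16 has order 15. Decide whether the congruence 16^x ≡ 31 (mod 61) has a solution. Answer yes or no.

⟨16⟩ has order 15; its elements mod 61 are {1, 9, 12, 13, 15, 16, 20, 22, 25, 34, 42, 47, 56, 57, 58}.
31 is not in this set.

no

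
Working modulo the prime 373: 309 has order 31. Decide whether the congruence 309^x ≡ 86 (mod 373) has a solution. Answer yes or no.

86 ∈ ⟨309⟩ iff 86^31 ≡ 1 (mod 373), since |⟨309⟩| = 31.
86^31 mod 373 = 1.
Since 1 = 1, 86 lies in the subgroup.

yes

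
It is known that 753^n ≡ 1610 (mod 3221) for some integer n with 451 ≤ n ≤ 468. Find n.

465

Compute 753^451 mod 3221 = 758, then multiply by 753 repeatedly:
  753^451=758  753^452=657  753^453=1908  753^454=158  753^455=3018
  753^456=1749  753^457=2829  753^458=1156  753^459=798  753^460=1788
  753^461=3207  753^462=2342  753^463=1639  753^464=524  753^465=1610
Found 1610 at exponent 465.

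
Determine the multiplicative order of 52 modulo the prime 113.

56

The order of 52 must divide p − 1 = 112 = 2^4 · 7.
Divisors: 1, 2, 4, 7, 8, 14, 16, 28, 56, 112.
Check each in increasing order: 52^1 ≡ 52;  52^2 ≡ 105;  52^4 ≡ 64;  52^7 ≡ 44;  52^8 ≡ 28;  52^14 ≡ 15;  52^16 ≡ 106;  52^28 ≡ 112;  52^56 ≡ 1.
Smallest exponent giving 1 is 56.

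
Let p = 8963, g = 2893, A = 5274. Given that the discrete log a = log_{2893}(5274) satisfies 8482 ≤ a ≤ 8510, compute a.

Compute 2893^8482 mod 8963 = 3986, then multiply by 2893 repeatedly:
  2893^8482=3986  2893^8483=5080  2893^8484=6083  2893^8485=3750  2893^8486=3520
  2893^8487=1392  2893^8488=2669  2893^8489=4274  2893^8490=4705  2893^8491=5731
  2893^8492=7196  2893^8493=5942  2893^8494=8135  2893^8495=6680  2893^8496=1012
  2893^8497=5778  2893^8498=8722  2893^8499=1901  2893^8500=5274
Found 5274 at exponent 8500.

8500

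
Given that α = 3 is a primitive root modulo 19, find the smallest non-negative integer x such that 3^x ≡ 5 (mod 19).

4

Successive powers of 3 modulo 19:
  3^0=1  3^1=3  3^2=9  3^3=8  3^4=5
So 3^4 ≡ 5 (mod 19), giving x = 4.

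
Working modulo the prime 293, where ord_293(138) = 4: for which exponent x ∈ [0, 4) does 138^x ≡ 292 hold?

Successive powers of 138 modulo 293:
  138^0=1  138^1=138  138^2=292
So 138^2 ≡ 292 (mod 293), giving x = 2.

2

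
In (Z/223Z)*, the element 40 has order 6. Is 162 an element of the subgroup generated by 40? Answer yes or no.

162 ∈ ⟨40⟩ iff 162^6 ≡ 1 (mod 223), since |⟨40⟩| = 6.
162^6 mod 223 = 197.
Since 197 ≠ 1, 162 does not lie in the subgroup.

no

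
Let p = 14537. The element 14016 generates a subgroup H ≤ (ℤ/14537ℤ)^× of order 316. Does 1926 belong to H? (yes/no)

no

1926 ∈ ⟨14016⟩ iff 1926^316 ≡ 1 (mod 14537), since |⟨14016⟩| = 316.
1926^316 mod 14537 = 12098.
Since 12098 ≠ 1, 1926 does not lie in the subgroup.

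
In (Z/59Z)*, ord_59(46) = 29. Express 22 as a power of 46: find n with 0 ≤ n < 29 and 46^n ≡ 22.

27

Successive powers of 46 modulo 59:
  46^0=1  46^1=46  46^2=51  46^3=45  46^4=5  46^5=53
  46^6=19  46^7=48  46^8=25  46^9=29  46^10=36  46^11=4
  46^12=7  46^13=27  46^14=3  46^15=20  46^16=35  46^17=17
  46^18=15  46^19=41  46^20=57  46^21=26  46^22=16  46^23=28
  46^24=49  46^25=12  46^26=21  46^27=22
So 46^27 ≡ 22 (mod 59), giving n = 27.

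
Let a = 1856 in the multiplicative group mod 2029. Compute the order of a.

1014

The order of 1856 must divide p − 1 = 2028 = 2^2 · 3 · 13^2.
Divisors: 1, 2, 3, 4, 6, 12, 13, 26, 39, 52, 78, 156, 169, 338, 507, 676, 1014, 2028.
Check each in increasing order: 1856^1 ≡ 1856;  1856^2 ≡ 1523;  1856^3 ≡ 291;  1856^4 ≡ 382;  1856^6 ≡ 1492;  1856^12 ≡ 251;  1856^13 ≡ 1215;  1856^26 ≡ 1142;  1856^39 ≡ 1723;  1856^52 ≡ 1546;  1856^78 ≡ 302;  1856^156 ≡ 1928;  1856^169 ≡ 1054;  1856^338 ≡ 1053;  1856^507 ≡ 2028;  1856^676 ≡ 975;  1856^1014 ≡ 1.
Smallest exponent giving 1 is 1014.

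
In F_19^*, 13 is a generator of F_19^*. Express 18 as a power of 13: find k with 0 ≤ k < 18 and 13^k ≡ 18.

9

Successive powers of 13 modulo 19:
  13^0=1  13^1=13  13^2=17  13^3=12  13^4=4  13^5=14
  13^6=11  13^7=10  13^8=16  13^9=18
So 13^9 ≡ 18 (mod 19), giving k = 9.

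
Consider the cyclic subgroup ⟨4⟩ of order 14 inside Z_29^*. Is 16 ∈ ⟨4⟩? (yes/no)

yes

⟨4⟩ has order 14; its elements mod 29 are {1, 4, 5, 6, 7, 9, 13, 16, 20, 22, 23, 24, 25, 28}.
16 is in this set.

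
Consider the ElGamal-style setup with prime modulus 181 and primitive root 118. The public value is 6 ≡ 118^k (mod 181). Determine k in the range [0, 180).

21

Successive powers of 118 modulo 181:
  118^0=1  118^1=118  118^2=168  118^3=95  118^4=169  118^5=32
  118^6=156  118^7=127  118^8=144  118^9=159  118^10=119  118^11=105
  118^12=82  118^13=83  118^14=20  118^15=7  118^16=102  118^17=90
  118^18=122  118^19=97  118^20=43  118^21=6
So 118^21 ≡ 6 (mod 181), giving k = 21.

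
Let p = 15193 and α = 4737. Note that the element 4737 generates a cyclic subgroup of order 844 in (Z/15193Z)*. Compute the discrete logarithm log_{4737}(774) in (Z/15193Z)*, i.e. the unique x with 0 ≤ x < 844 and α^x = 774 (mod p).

803

Baby-step giant-step with m = ceil(sqrt(844)) = 30.
Baby table (4737^j mod 15193 for j=0..29):
  0:1  1:4737  2:14301  3:13443  4:5628  5:11314  6:8707  7:11257
  8:12172  9:1329  10:5571  11:14779  12:13972  13:4656  14:10429  15:9730
  16:10641  17:11236  18:3853  19:4868  20:11935  21:2942  22:4273  23:4125
  24:1927  25:12399  26:13118  27:596  28:12547  29:123
Giant step factor: 4737^(-30) ≡ 13810 (mod 15193).
Scan 774·13810^i mod 15193 for i = 0, 1, …:
  i=0: 774   i=1: 8261   i=2: 173   i=3: 3829
  i=4: 6850   i=5: 6882   i=6: 8205   i=7: 1656
  i=8: 3895   i=9: 6730     …   i=25: 9126
  i=26: 4125
Match at i=26, j=23: x = 26·30 + 23 = 803.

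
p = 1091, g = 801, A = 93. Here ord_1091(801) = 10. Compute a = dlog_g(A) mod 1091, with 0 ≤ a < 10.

Successive powers of 801 modulo 1091:
  801^0=1  801^1=801  801^2=93
So 801^2 ≡ 93 (mod 1091), giving a = 2.

2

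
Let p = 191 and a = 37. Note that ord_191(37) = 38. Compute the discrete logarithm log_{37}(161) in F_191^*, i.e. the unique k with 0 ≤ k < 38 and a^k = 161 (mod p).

33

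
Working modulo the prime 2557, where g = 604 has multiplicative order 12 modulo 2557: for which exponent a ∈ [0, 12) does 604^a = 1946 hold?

3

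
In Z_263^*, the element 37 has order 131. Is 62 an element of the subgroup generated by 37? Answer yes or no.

yes

62 ∈ ⟨37⟩ iff 62^131 ≡ 1 (mod 263), since |⟨37⟩| = 131.
62^131 mod 263 = 1.
Since 1 = 1, 62 lies in the subgroup.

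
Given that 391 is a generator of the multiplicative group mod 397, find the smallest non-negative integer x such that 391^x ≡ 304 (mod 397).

352

Baby-step giant-step with m = ceil(sqrt(396)) = 20.
Baby table (391^j mod 397 for j=0..19):
  0:1  1:391  2:36  3:181  4:105  5:164  6:207  7:346
  8:306  9:149  10:297  11:203  12:370  13:162  14:219  15:274
  16:341  17:336  18:366  19:186
Giant step factor: 391^(-20) ≡ 90 (mod 397).
Scan 304·90^i mod 397 for i = 0, 1, …:
  i=0: 304   i=1: 364   i=2: 206   i=3: 278
  i=4: 9   i=5: 16   i=6: 249   i=7: 178
  i=8: 140   i=9: 293     …   i=16: 357
  i=17: 370
Match at i=17, j=12: x = 17·20 + 12 = 352.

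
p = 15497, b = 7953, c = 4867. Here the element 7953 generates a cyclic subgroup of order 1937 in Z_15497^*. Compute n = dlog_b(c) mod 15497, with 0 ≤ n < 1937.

Baby-step giant-step with m = ceil(sqrt(1937)) = 45.
Baby table (7953^j mod 15497 for j=0..44):
  0:1  1:7953  2:6952  3:11457  4:10658  5:9981  6:3259  7:7843
  8:15451  9:6090  10:5645  11:15373  12:5636  13:5784  14:5056  15:11150
  16:2116  17:14303  18:3779  19:5704  20:4193  21:12882  22:15376  23:13998
  24:11143  25:8433  26:12130  27:1065  28:8583  29:11811  30:5566  31:6966
  32:14320  33:15004  34:15409  35:12998  36:8104  37:14586  38:7413  39:5001
  40:7651  41:7181  42:4048  43:6475  44:14641
Giant step factor: 7953^(-45) ≡ 2055 (mod 15497).
Scan 4867·2055^i mod 15497 for i = 0, 1, …:
  i=0: 4867   i=1: 6120   i=2: 8533   i=3: 8208
  i=4: 6704   i=5: 15384   i=6: 240   i=7: 12793
  i=8: 6703   i=9: 13329     …   i=40: 2944
  i=41: 6090
Match at i=41, j=9: n = 41·45 + 9 = 1854.

1854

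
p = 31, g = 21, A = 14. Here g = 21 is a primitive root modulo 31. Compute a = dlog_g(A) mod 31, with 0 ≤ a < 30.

8

Successive powers of 21 modulo 31:
  21^0=1  21^1=21  21^2=7  21^3=23  21^4=18  21^5=6
  21^6=2  21^7=11  21^8=14
So 21^8 ≡ 14 (mod 31), giving a = 8.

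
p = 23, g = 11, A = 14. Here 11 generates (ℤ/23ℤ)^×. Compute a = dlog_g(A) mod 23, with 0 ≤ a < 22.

17

Successive powers of 11 modulo 23:
  11^0=1  11^1=11  11^2=6  11^3=20  11^4=13  11^5=5
  11^6=9  11^7=7  11^8=8  11^9=19  11^10=2  11^11=22
  11^12=12  11^13=17  11^14=3  11^15=10  11^16=18  11^17=14
So 11^17 ≡ 14 (mod 23), giving a = 17.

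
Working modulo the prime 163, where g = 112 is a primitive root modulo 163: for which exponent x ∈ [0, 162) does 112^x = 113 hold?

Baby-step giant-step with m = ceil(sqrt(162)) = 13.
Baby table (112^j mod 163 for j=0..12):
  0:1  1:112  2:156  3:31  4:49  5:109  6:146  7:52
  8:119  9:125  10:145  11:103  12:126
Giant step factor: 112^(-13) ≡ 137 (mod 163).
Scan 113·137^i mod 163 for i = 0, 1, …:
  i=0: 113   i=1: 159   i=2: 104   i=3: 67
  i=4: 51   i=5: 141   i=6: 83   i=7: 124
  i=8: 36   i=9: 42   i=10: 49
Match at i=10, j=4: x = 10·13 + 4 = 134.

134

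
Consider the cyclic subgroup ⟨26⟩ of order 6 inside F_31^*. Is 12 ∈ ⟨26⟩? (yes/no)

⟨26⟩ has order 6; its elements mod 31 are {1, 5, 6, 25, 26, 30}.
12 is not in this set.

no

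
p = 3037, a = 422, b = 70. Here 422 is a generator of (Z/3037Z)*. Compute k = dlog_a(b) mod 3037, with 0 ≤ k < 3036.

Baby-step giant-step with m = ceil(sqrt(3036)) = 56.
Baby table (422^j mod 3037 for j=0..55):
  0:1  1:422  2:1938  3:883  4:2112  5:1423  6:2217  7:178
  8:2228  9:1783  10:2287  11:2385  12:1223  13:2853  14:1314  15:1774
  16:1526  17:128  18:2387  19:2067  20:655  21:43  22:2961  23:1335
  24:1525  25:2743  26:449  27:1184  28:1580  29:1657  30:744  31:1157
  32:2334  33:960  34:1199  35:1836  36:357  37:1841  38:2467  39:2420
  40:808  41:832  42:1849  43:2806  44:2739  45:1798  46:2543  47:1085
  48:2320  49:1126  50:1400  51:1622  52:1159  53:141  54:1799  55:2965
Giant step factor: 422^(-56) ≡ 2820 (mod 3037).
Scan 70·2820^i mod 3037 for i = 0, 1, …:
  i=0: 70   i=1: 3032   i=2: 1085
Match at i=2, j=47: k = 2·56 + 47 = 159.

159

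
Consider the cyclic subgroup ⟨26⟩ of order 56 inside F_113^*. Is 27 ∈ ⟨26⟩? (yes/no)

27 ∈ ⟨26⟩ iff 27^56 ≡ 1 (mod 113), since |⟨26⟩| = 56.
27^56 mod 113 = 112.
Since 112 ≠ 1, 27 does not lie in the subgroup.

no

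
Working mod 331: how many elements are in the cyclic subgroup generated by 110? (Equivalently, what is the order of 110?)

165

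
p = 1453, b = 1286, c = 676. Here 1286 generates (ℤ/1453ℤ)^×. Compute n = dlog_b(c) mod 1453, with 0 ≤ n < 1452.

1070

Baby-step giant-step with m = ceil(sqrt(1452)) = 39.
Baby table (1286^j mod 1453 for j=0..38):
  0:1  1:1286  2:282  3:855  4:1062  5:1365  6:166  7:1338
  8:316  9:989  10:479  11:1375  12:1402  13:1252  14:148  15:1438
  16:1052  17:129  18:252  19:53  20:1320  21:416  22:272  23:1072
  24:1148  25:80  26:1170  27:765  28:109  29:686  30:225  31:203
  32:971  33:579  34:658  35:542  36:1025  37:279  38:1356
Giant step factor: 1286^(-39) ≡ 74 (mod 1453).
Scan 676·74^i mod 1453 for i = 0, 1, …:
  i=0: 676   i=1: 622   i=2: 985   i=3: 240
  i=4: 324   i=5: 728   i=6: 111   i=7: 949
  i=8: 482   i=9: 796     …   i=26: 257
  i=27: 129
Match at i=27, j=17: n = 27·39 + 17 = 1070.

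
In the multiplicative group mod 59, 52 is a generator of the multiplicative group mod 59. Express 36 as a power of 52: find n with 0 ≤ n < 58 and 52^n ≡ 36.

Baby-step giant-step with m = ceil(sqrt(58)) = 8.
Baby table (52^j mod 59 for j=0..7):
  0:1  1:52  2:49  3:11  4:41  5:8  6:3  7:38
Giant step factor: 52^(-8) ≡ 57 (mod 59).
Scan 36·57^i mod 59 for i = 0, 1, …:
  i=0: 36   i=1: 46   i=2: 26   i=3: 7
  i=4: 45   i=5: 28   i=6: 3
Match at i=6, j=6: n = 6·8 + 6 = 54.

54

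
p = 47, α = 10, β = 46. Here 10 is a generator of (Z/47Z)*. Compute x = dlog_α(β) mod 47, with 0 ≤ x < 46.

23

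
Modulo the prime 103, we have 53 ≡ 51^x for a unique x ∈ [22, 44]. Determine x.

Compute 51^22 mod 103 = 98, then multiply by 51 repeatedly:
  51^22=98  51^23=54  51^24=76  51^25=65  51^26=19
  51^27=42  51^28=82  51^29=62  51^30=72  51^31=67
  51^32=18  51^33=94  51^34=56  51^35=75  51^36=14
  51^37=96  51^38=55  51^39=24  51^40=91  51^41=6
  51^42=100  51^43=53
Found 53 at exponent 43.

43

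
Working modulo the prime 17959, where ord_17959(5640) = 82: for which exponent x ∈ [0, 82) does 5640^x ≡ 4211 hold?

Baby-step giant-step with m = ceil(sqrt(82)) = 10.
Baby table (5640^j mod 17959 for j=0..9):
  0:1  1:5640  2:4211  3:8242  4:6988  5:10274  6:9626  7:583
  8:1623  9:12589
Giant step factor: 5640^(-10) ≡ 15419 (mod 17959).
Scan 4211·15419^i mod 17959 for i = 0, 1, …:
  i=0: 4211
Match at i=0, j=2: x = 0·10 + 2 = 2.

2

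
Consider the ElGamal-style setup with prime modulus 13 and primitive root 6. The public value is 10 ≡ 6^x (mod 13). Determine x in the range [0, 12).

2

Successive powers of 6 modulo 13:
  6^0=1  6^1=6  6^2=10
So 6^2 ≡ 10 (mod 13), giving x = 2.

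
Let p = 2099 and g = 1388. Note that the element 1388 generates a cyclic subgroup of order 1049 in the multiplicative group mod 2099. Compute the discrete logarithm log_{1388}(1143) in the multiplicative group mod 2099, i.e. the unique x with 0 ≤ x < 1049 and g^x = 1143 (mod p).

Baby-step giant-step with m = ceil(sqrt(1049)) = 33.
Baby table (1388^j mod 2099 for j=0..32):
  0:1  1:1388  2:1761  3:1032  4:898  5:1717  6:831  7:1077
  8:388  9:1200  10:1093  11:1606  12:2089  13:813  14:1281  15:175
  16:1515  17:1721  18:86  19:1824  20:318  21:594  22:1664  23:732
  24:100  25:266  26:1883  27:349  28:1642  29:1681  30:1239  31:651
  32:1018
Giant step factor: 1388^(-33) ≡ 1611 (mod 2099).
Scan 1143·1611^i mod 2099 for i = 0, 1, …:
  i=0: 1143   i=1: 550   i=2: 272   i=3: 1600
  i=4: 28   i=5: 1029   i=6: 1608   i=7: 322
  i=8: 289   i=9: 1700   i=10: 1604   i=11: 175
Match at i=11, j=15: x = 11·33 + 15 = 378.

378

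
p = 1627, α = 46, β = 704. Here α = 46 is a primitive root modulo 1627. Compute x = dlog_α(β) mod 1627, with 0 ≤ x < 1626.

Baby-step giant-step with m = ceil(sqrt(1626)) = 41.
Baby table (46^j mod 1627 for j=0..40):
  0:1  1:46  2:489  3:1343  4:1579  5:1046  6:933  7:616
  8:677  9:229  10:772  11:1345  12:44  13:397  14:365  15:520
  16:1142  17:468  18:377  19:1072  20:502  21:314  22:1428  23:608
  24:309  25:1198  26:1417  27:102  28:1438  29:1068  30:318  31:1612
  32:937  33:800  34:1006  35:720  36:580  37:648  38:522  39:1234
  40:1446
Giant step factor: 46^(-41) ≡ 1397 (mod 1627).
Scan 704·1397^i mod 1627 for i = 0, 1, …:
  i=0: 704   i=1: 780   i=2: 1197   i=3: 1280
  i=4: 87   i=5: 1141   i=6: 1144   i=7: 454
  i=8: 1335   i=9: 453     …   i=17: 1208
  i=18: 377
Match at i=18, j=18: x = 18·41 + 18 = 756.

756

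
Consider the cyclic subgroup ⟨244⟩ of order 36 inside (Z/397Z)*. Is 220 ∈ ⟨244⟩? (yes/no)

220 ∈ ⟨244⟩ iff 220^36 ≡ 1 (mod 397), since |⟨244⟩| = 36.
220^36 mod 397 = 1.
Since 1 = 1, 220 lies in the subgroup.

yes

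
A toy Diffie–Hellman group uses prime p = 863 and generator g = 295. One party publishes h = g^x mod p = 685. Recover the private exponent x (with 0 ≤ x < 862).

532

Baby-step giant-step with m = ceil(sqrt(862)) = 30.
Baby table (295^j mod 863 for j=0..29):
  0:1  1:295  2:725  3:714  4:58  5:713  6:626  7:851
  8:775  9:793  10:62  11:167  12:74  13:255  14:144  15:193
  16:840  17:119  18:585  19:838  20:392  21:861  22:273  23:276
  24:298  25:747  26:300  27:474  28:24  29:176
Giant step factor: 295^(-30) ≡ 450 (mod 863).
Scan 685·450^i mod 863 for i = 0, 1, …:
  i=0: 685   i=1: 159   i=2: 784   i=3: 696
  i=4: 794   i=5: 18   i=6: 333   i=7: 551
  i=8: 269   i=9: 230     …   i=16: 248
  i=17: 273
Match at i=17, j=22: x = 17·30 + 22 = 532.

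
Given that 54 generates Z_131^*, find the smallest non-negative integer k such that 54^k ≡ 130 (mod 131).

65

Baby-step giant-step with m = ceil(sqrt(130)) = 12.
Baby table (54^j mod 131 for j=0..11):
  0:1  1:54  2:34  3:2  4:108  5:68  6:4  7:85
  8:5  9:8  10:39  11:10
Giant step factor: 54^(-12) ≡ 41 (mod 131).
Scan 130·41^i mod 131 for i = 0, 1, …:
  i=0: 130   i=1: 90   i=2: 22   i=3: 116
  i=4: 40   i=5: 68
Match at i=5, j=5: k = 5·12 + 5 = 65.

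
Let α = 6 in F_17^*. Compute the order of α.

The order of 6 must divide p − 1 = 16 = 2^4.
Divisors: 1, 2, 4, 8, 16.
Check each in increasing order: 6^1 ≡ 6;  6^2 ≡ 2;  6^4 ≡ 4;  6^8 ≡ 16;  6^16 ≡ 1.
Smallest exponent giving 1 is 16.

16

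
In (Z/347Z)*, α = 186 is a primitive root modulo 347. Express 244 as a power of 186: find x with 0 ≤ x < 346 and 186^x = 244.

10

Successive powers of 186 modulo 347:
  186^0=1  186^1=186  186^2=243  186^3=88  186^4=59  186^5=217
  186^6=110  186^7=334  186^8=11  186^9=311  186^10=244
So 186^10 ≡ 244 (mod 347), giving x = 10.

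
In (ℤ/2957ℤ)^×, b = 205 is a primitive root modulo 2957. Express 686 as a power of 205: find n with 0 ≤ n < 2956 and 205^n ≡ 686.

Baby-step giant-step with m = ceil(sqrt(2956)) = 55.
Baby table (205^j mod 2957 for j=0..54):
  0:1  1:205  2:627  3:1384  4:2805  5:1367  6:2277  7:2536
  8:2405  9:2163  10:2822  11:1895  12:1108  13:2408  14:2778  15:1746
  16:133  17:652  18:595  19:738  20:483  21:1434  22:1227  23:190
  24:509  25:850  26:2744  27:690  28:2471  29:908  30:2806  31:1572
  32:2904  33:963  34:2253  35:573  36:2142  37:1474  38:556  39:1614
  40:2643  41:684  42:1241  43:103  44:416  45:2484  46:616  47:2086
  48:1822  49:928  50:992  51:2284  52:1014  53:880  54:23
Giant step factor: 205^(-55) ≡ 365 (mod 2957).
Scan 686·365^i mod 2957 for i = 0, 1, …:
  i=0: 686   i=1: 2002   i=2: 351   i=3: 964
  i=4: 2934   i=5: 476   i=6: 2234   i=7: 2235
  i=8: 2600   i=9: 2760     …   i=30: 508
  i=31: 2086
Match at i=31, j=47: n = 31·55 + 47 = 1752.

1752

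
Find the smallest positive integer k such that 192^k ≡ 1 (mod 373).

93

The order of 192 must divide p − 1 = 372 = 2^2 · 3 · 31.
Divisors: 1, 2, 3, 4, 6, 12, 31, 62, 93, 124, 186, 372.
Check each in increasing order: 192^1 ≡ 192;  192^2 ≡ 310;  192^3 ≡ 213;  192^4 ≡ 239;  192^6 ≡ 236;  192^12 ≡ 119;  192^31 ≡ 284;  192^62 ≡ 88;  192^93 ≡ 1.
Smallest exponent giving 1 is 93.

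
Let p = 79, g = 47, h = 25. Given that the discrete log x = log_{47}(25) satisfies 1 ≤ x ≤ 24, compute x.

14

Compute 47^1 mod 79 = 47, then multiply by 47 repeatedly:
  47^1=47  47^2=76  47^3=17  47^4=9  47^5=28
  47^6=52  47^7=74  47^8=2  47^9=15  47^10=73
  47^11=34  47^12=18  47^13=56  47^14=25
Found 25 at exponent 14.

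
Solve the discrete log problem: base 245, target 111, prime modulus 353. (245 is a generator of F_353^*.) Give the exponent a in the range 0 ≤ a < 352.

Baby-step giant-step with m = ceil(sqrt(352)) = 19.
Baby table (245^j mod 353 for j=0..18):
  0:1  1:245  2:15  3:145  4:225  5:57  6:198  7:149
  8:146  9:117  10:72  11:343  12:21  13:203  14:315  15:221
  16:136  17:138  18:275
Giant step factor: 245^(-19) ≡ 125 (mod 353).
Scan 111·125^i mod 353 for i = 0, 1, …:
  i=0: 111   i=1: 108   i=2: 86   i=3: 160
  i=4: 232   i=5: 54   i=6: 43   i=7: 80
  i=8: 116   i=9: 27   i=10: 198
Match at i=10, j=6: a = 10·19 + 6 = 196.

196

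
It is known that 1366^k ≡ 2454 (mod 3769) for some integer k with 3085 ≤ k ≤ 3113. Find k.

Compute 1366^3085 mod 3769 = 3500, then multiply by 1366 repeatedly:
  1366^3085=3500  1366^3086=1908  1366^3087=1949  1366^3088=1420  1366^3089=2454
Found 2454 at exponent 3089.

3089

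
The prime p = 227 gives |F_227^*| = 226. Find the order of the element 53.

113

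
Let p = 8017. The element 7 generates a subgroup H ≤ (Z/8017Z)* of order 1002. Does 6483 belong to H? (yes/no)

no

6483 ∈ ⟨7⟩ iff 6483^1002 ≡ 1 (mod 8017), since |⟨7⟩| = 1002.
6483^1002 mod 8017 = 1256.
Since 1256 ≠ 1, 6483 does not lie in the subgroup.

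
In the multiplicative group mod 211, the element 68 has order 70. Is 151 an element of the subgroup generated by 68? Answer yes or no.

yes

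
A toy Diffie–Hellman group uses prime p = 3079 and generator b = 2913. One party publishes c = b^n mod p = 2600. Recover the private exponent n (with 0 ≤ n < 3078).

2503

Baby-step giant-step with m = ceil(sqrt(3078)) = 56.
Baby table (2913^j mod 3079 for j=0..55):
  0:1  1:2913  2:2924  3:1098  4:2472  5:2234  6:1715  7:1657
  8:2048  9:1801  10:2776  11:1034  12:780  13:2917  14:2260  15:478
  16:706  17:2885  18:1414  19:2359  20:2518  21:756  22:743  23:2901
  24:1837  25:2958  26:1612  27:281  28:2618  29:2630  30:638  31:1857
  32:2717  33:1591  34:688  35:2794  36:1125  37:1069  38:1128  39:571
  40:663  41:786  42:1921  43:1330  44:908  45:143  46:894  47:2467
  48:3064  49:2490  50:2325  51:2004  52:2947  53:359  54:1986  55:2856
Giant step factor: 2913^(-56) ≡ 44 (mod 3079).
Scan 2600·44^i mod 3079 for i = 0, 1, …:
  i=0: 2600   i=1: 477   i=2: 2514   i=3: 2851
  i=4: 2284   i=5: 1968   i=6: 380   i=7: 1325
  i=8: 2878   i=9: 393     …   i=43: 3022
  i=44: 571
Match at i=44, j=39: n = 44·56 + 39 = 2503.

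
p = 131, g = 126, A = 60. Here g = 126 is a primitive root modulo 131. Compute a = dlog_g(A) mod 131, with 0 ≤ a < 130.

Baby-step giant-step with m = ceil(sqrt(130)) = 12.
Baby table (126^j mod 131 for j=0..11):
  0:1  1:126  2:25  3:6  4:101  5:19  6:36  7:82
  8:114  9:85  10:99  11:29
Giant step factor: 126^(-12) ≡ 28 (mod 131).
Scan 60·28^i mod 131 for i = 0, 1, …:
  i=0: 60   i=1: 108   i=2: 11   i=3: 46
  i=4: 109   i=5: 39   i=6: 44   i=7: 53
  i=8: 43   i=9: 25
Match at i=9, j=2: a = 9·12 + 2 = 110.

110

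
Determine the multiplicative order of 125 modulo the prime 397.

132

The order of 125 must divide p − 1 = 396 = 2^2 · 3^2 · 11.
Divisors: 1, 2, 3, 4, 6, 9, 11, 12, 18, 22, 33, 36, 44, 66, 99, 132, 198, 396.
Check each in increasing order: 125^1 ≡ 125;  125^2 ≡ 142;  125^3 ≡ 282;  125^4 ≡ 314;  125^6 ≡ 124;  125^9 ≡ 32;  125^11 ≡ 177;  125^12 ≡ 290;  125^18 ≡ 230;  125^22 ≡ 363;  125^33 ≡ 334;  125^36 ≡ 99;  125^44 ≡ 362;  125^66 ≡ 396;  125^99 ≡ 63;  125^132 ≡ 1.
Smallest exponent giving 1 is 132.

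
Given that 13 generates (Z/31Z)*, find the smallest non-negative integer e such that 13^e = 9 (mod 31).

Successive powers of 13 modulo 31:
  13^0=1  13^1=13  13^2=14  13^3=27  13^4=10  13^5=6
  13^6=16  13^7=22  13^8=7  13^9=29  13^10=5  13^11=3
  13^12=8  13^13=11  13^14=19  13^15=30  13^16=18  13^17=17
  13^18=4  13^19=21  13^20=25  13^21=15  13^22=9
So 13^22 ≡ 9 (mod 31), giving e = 22.

22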